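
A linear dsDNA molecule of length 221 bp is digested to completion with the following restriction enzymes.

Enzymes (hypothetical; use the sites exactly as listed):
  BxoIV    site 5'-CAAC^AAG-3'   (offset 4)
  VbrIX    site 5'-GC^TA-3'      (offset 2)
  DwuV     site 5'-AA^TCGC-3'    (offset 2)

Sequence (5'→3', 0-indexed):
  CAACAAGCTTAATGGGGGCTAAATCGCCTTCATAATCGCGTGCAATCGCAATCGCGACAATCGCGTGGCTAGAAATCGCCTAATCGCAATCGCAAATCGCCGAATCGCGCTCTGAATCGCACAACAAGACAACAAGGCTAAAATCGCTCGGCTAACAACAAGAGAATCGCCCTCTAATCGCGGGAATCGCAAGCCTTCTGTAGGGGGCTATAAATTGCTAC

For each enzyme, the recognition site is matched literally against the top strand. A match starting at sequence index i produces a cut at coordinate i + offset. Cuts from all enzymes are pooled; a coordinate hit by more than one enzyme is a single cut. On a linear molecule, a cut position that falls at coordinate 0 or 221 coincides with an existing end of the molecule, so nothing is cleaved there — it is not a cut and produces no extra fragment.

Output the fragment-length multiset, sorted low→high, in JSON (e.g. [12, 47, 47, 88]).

[3,4,4,5,5,6,6,6,7,7,7,8,8,8,9,9,9,9,9,10,10,11,12,12,15,22]

Per-enzyme occurrences:
  BxoIV CAACAAG/4: at [0, 121, 129, 155] ⇒ [4, 125, 133, 159]
  VbrIX GCTA/2: at [17, 67, 136, 150, 206, 216] ⇒ [19, 69, 138, 152, 208, 218]
  DwuV AATCGC/2: at [21, 33, 43, 49, 58, 73, 81, 87, 94, 102, 114, 141, 164, 175, 184] ⇒ [23, 35, 45, 51, 60, 75, 83, 89, 96, 104, 116, 143, 166, 177, 186]

All cut coordinates (distinct, sorted): [4, 19, 23, 35, 45, 51, 60, 69, 75, 83, 89, 96, 104, 116, 125, 133, 138, 143, 152, 159, 166, 177, 186, 208, 218]

Fragment lengths:
  [0,4): 4 bp
  [4,19): 15 bp
  [19,23): 4 bp
  [23,35): 12 bp
  [35,45): 10 bp
  [45,51): 6 bp
  [51,60): 9 bp
  [60,69): 9 bp
  [69,75): 6 bp
  [75,83): 8 bp
  [83,89): 6 bp
  [89,96): 7 bp
  [96,104): 8 bp
  [104,116): 12 bp
  [116,125): 9 bp
  [125,133): 8 bp
  [133,138): 5 bp
  [138,143): 5 bp
  [143,152): 9 bp
  [152,159): 7 bp
  [159,166): 7 bp
  [166,177): 11 bp
  [177,186): 9 bp
  [186,208): 22 bp
  [208,218): 10 bp
  [218,221): 3 bp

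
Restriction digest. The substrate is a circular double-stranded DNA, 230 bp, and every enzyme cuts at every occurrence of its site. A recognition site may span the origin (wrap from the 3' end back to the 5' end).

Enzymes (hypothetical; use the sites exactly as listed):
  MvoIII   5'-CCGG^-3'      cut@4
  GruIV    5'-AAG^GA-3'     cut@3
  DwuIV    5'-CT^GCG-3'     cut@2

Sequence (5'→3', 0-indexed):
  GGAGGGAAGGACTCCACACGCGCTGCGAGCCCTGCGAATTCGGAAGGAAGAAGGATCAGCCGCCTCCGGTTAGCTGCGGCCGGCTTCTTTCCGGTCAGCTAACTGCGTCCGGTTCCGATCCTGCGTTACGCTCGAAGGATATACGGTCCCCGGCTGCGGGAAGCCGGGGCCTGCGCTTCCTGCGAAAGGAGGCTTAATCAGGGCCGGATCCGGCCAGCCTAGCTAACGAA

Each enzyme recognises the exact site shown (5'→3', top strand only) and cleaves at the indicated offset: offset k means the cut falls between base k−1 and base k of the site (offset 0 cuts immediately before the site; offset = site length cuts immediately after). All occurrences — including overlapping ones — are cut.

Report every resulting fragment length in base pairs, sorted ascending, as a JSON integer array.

[2,5,6,6,7,7,8,8,8,9,9,10,10,11,12,13,15,15,16,16,18,19]

Scan for sites:
  MvoIII CCGG/4: at [65, 79, 90, 108, 149, 163, 203, 209] ⇒ [69, 83, 94, 112, 153, 167, 207, 213]
  GruIV AAGGA/3: at [6, 43, 50, 134, 185, 228] ⇒ [1, 9, 46, 53, 137, 188]
  DwuIV CTGCG/2: at [22, 31, 73, 102, 120, 153, 170, 179] ⇒ [24, 33, 75, 104, 122, 155, 172, 181]

All cut coordinates (distinct, sorted): [1, 9, 24, 33, 46, 53, 69, 75, 83, 94, 104, 112, 122, 137, 153, 155, 167, 172, 181, 188, 207, 213]

Fragment lengths:
  1→9: 8 bp
  9→24: 15 bp
  24→33: 9 bp
  33→46: 13 bp
  46→53: 7 bp
  53→69: 16 bp
  69→75: 6 bp
  75→83: 8 bp
  83→94: 11 bp
  94→104: 10 bp
  104→112: 8 bp
  112→122: 10 bp
  122→137: 15 bp
  137→153: 16 bp
  153→155: 2 bp
  155→167: 12 bp
  167→172: 5 bp
  172→181: 9 bp
  181→188: 7 bp
  188→207: 19 bp
  207→213: 6 bp
  213→1 (wrap): 230-213+1 = 18 bp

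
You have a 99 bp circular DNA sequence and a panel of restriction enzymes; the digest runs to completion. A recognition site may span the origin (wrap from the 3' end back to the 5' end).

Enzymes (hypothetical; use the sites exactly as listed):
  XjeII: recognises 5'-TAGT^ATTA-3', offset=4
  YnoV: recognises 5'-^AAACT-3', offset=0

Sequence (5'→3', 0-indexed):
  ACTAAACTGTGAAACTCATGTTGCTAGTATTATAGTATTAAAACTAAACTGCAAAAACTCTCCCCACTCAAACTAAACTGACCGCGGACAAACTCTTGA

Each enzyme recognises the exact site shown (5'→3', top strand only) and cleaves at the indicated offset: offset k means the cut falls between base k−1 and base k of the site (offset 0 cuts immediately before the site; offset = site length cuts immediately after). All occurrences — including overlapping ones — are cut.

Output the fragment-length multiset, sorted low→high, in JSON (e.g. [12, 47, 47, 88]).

Scan for sites:
  XjeII (TAGTATTA, off=4): starts [24, 32] → cuts [28, 36]
  YnoV (AAACT, off=0): starts [3, 11, 40, 45, 54, 69, 74, 89] → cuts [3, 11, 40, 45, 54, 69, 74, 89]

Pooled cuts: [3, 11, 28, 36, 40, 45, 54, 69, 74, 89]

Fragment lengths:
  3→11: 8 bp
  11→28: 17 bp
  28→36: 8 bp
  36→40: 4 bp
  40→45: 5 bp
  45→54: 9 bp
  54→69: 15 bp
  69→74: 5 bp
  74→89: 15 bp
  89→3 (wrap): 99-89+3 = 13 bp

[4,5,5,8,8,9,13,15,15,17]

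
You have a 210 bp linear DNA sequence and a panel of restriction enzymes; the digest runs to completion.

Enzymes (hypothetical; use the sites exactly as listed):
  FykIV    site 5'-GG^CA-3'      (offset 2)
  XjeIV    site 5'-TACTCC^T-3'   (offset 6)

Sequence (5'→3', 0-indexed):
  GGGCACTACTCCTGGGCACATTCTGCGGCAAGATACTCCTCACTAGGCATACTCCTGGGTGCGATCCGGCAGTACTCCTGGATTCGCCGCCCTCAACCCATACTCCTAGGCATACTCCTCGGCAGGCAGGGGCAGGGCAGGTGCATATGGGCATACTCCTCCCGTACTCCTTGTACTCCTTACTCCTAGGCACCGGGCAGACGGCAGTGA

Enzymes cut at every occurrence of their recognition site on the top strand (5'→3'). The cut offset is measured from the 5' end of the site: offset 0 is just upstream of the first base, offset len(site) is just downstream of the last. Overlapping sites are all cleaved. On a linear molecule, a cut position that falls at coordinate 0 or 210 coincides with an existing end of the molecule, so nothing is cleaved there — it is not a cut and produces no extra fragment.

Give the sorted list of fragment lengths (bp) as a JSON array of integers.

Per-enzyme occurrences:
  FykIV (GGCA, off=2): starts [1, 14, 26, 45, 67, 108, 120, 124, 130, 135, 149, 188, 195, 202] → cuts [3, 16, 28, 47, 69, 110, 122, 126, 132, 137, 151, 190, 197, 204]
  XjeIV (TACTCCT, off=6): starts [6, 33, 49, 72, 100, 112, 153, 164, 173, 180] → cuts [12, 39, 55, 78, 106, 118, 159, 170, 179, 186]

Pooled cuts: [3, 12, 16, 28, 39, 47, 55, 69, 78, 106, 110, 118, 122, 126, 132, 137, 151, 159, 170, 179, 186, 190, 197, 204]

Fragment lengths:
  [0,3): 3 bp
  [3,12): 9 bp
  [12,16): 4 bp
  [16,28): 12 bp
  [28,39): 11 bp
  [39,47): 8 bp
  [47,55): 8 bp
  [55,69): 14 bp
  [69,78): 9 bp
  [78,106): 28 bp
  [106,110): 4 bp
  [110,118): 8 bp
  [118,122): 4 bp
  [122,126): 4 bp
  [126,132): 6 bp
  [132,137): 5 bp
  [137,151): 14 bp
  [151,159): 8 bp
  [159,170): 11 bp
  [170,179): 9 bp
  [179,186): 7 bp
  [186,190): 4 bp
  [190,197): 7 bp
  [197,204): 7 bp
  [204,210): 6 bp

[3,4,4,4,4,4,5,6,6,7,7,7,8,8,8,8,9,9,9,11,11,12,14,14,28]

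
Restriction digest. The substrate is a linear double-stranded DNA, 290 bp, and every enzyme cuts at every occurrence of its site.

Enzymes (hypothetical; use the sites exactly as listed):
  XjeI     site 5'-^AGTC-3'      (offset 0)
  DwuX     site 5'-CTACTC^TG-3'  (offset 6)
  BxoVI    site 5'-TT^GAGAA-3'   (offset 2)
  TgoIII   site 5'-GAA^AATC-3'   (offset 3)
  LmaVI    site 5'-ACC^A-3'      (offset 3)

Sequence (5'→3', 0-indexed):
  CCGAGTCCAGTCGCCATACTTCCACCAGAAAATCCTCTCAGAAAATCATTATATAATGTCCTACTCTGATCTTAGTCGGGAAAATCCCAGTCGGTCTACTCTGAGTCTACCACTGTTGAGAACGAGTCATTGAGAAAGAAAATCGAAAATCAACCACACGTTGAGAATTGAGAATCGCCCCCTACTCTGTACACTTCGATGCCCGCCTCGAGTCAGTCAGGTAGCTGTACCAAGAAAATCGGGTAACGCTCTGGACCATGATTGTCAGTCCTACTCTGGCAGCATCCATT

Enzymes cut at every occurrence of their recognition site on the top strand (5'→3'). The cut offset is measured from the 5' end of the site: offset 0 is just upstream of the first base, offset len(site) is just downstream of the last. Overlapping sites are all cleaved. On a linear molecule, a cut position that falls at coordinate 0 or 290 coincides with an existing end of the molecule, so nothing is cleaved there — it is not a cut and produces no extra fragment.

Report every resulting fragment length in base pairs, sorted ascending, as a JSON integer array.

[2,3,4,4,5,5,6,6,7,7,7,7,7,7,8,8,9,9,9,10,13,13,14,17,18,18,21,23,23]

Scan for sites:
  XjeI AGTC/0: at [3, 8, 73, 88, 103, 124, 210, 214, 266] ⇒ [3, 8, 73, 88, 103, 124, 210, 214, 266]
  DwuX CTACTCTG/6: at [60, 95, 181, 270] ⇒ [66, 101, 187, 276]
  BxoVI TTGAGAA/2: at [115, 129, 160, 167] ⇒ [117, 131, 162, 169]
  TgoIII GAAAATC/3: at [27, 40, 79, 137, 144, 233] ⇒ [30, 43, 82, 140, 147, 236]
  LmaVI ACCA/3: at [23, 108, 152, 228, 254] ⇒ [26, 111, 155, 231, 257]

Pooled cuts: [3, 8, 26, 30, 43, 66, 73, 82, 88, 101, 103, 111, 117, 124, 131, 140, 147, 155, 162, 169, 187, 210, 214, 231, 236, 257, 266, 276]

Fragments:
  [0,3): 3 bp
  [3,8): 5 bp
  [8,26): 18 bp
  [26,30): 4 bp
  [30,43): 13 bp
  [43,66): 23 bp
  [66,73): 7 bp
  [73,82): 9 bp
  [82,88): 6 bp
  [88,101): 13 bp
  [101,103): 2 bp
  [103,111): 8 bp
  [111,117): 6 bp
  [117,124): 7 bp
  [124,131): 7 bp
  [131,140): 9 bp
  [140,147): 7 bp
  [147,155): 8 bp
  [155,162): 7 bp
  [162,169): 7 bp
  [169,187): 18 bp
  [187,210): 23 bp
  [210,214): 4 bp
  [214,231): 17 bp
  [231,236): 5 bp
  [236,257): 21 bp
  [257,266): 9 bp
  [266,276): 10 bp
  [276,290): 14 bp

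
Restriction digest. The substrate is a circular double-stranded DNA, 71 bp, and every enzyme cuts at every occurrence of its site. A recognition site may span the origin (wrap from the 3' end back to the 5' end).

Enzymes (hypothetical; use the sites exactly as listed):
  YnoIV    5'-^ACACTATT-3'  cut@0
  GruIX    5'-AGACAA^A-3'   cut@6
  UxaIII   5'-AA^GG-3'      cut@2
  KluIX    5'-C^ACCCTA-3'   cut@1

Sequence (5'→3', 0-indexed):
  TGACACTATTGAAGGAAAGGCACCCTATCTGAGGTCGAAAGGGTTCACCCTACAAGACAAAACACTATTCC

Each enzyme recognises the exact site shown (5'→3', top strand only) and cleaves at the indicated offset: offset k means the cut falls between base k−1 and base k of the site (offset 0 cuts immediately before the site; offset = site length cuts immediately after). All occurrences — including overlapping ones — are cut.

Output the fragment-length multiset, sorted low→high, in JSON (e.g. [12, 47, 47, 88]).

[1,3,5,6,11,12,14,19]

Scan for sites:
  YnoIV ACACTATT/0: at [2, 61] ⇒ [2, 61]
  GruIX AGACAAA/6: at [54] ⇒ [60]
  UxaIII AAGG/2: at [11, 16, 38] ⇒ [13, 18, 40]
  KluIX CACCCTA/1: at [20, 45] ⇒ [21, 46]

Pooled cuts: [2, 13, 18, 21, 40, 46, 60, 61]

Fragments:
  2→13: 11 bp
  13→18: 5 bp
  18→21: 3 bp
  21→40: 19 bp
  40→46: 6 bp
  46→60: 14 bp
  60→61: 1 bp
  61→2 (wrap): 71-61+2 = 12 bp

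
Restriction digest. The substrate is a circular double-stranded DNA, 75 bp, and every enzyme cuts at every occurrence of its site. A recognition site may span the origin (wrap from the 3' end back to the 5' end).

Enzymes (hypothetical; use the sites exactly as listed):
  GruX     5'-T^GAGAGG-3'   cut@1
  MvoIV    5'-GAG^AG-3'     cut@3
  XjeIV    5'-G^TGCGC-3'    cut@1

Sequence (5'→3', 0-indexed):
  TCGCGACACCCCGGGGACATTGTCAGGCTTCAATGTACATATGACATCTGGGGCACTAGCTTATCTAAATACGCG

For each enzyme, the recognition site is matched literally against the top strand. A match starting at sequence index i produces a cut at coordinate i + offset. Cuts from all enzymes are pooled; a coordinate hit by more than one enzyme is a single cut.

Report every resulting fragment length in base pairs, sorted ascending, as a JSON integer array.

Per-enzyme occurrences:
  GruX (TGAGAGG, off=1): no sites
  MvoIV (GAGAG, off=3): no sites
  XjeIV (GTGCGC, off=1): no sites

All cut coordinates (distinct, sorted): ∅

Fragments:
  no cuts → one circular fragment of 75 bp

[75]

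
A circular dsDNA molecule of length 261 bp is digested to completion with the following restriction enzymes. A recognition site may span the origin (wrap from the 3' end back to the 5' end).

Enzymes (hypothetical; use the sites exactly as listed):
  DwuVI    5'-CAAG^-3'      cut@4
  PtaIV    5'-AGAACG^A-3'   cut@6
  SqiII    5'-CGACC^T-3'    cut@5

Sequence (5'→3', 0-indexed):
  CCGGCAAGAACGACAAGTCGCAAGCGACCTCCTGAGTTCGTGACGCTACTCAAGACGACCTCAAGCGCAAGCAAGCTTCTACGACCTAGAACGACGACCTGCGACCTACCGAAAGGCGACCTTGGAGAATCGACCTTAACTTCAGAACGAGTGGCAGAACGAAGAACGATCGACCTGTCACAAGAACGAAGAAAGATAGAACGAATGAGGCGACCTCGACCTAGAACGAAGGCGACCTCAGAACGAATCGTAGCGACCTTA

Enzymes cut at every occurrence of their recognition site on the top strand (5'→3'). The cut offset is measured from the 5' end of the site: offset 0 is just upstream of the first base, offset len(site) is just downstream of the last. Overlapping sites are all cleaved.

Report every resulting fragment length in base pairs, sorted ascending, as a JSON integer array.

[4,4,4,5,5,5,6,6,6,6,7,7,7,7,7,7,8,9,9,11,11,12,12,13,14,14,15,15,25]

Site scan:
  DwuVI (CAAG, off=4): starts [4, 13, 20, 50, 61, 67, 71, 180] → cuts [8, 17, 24, 54, 65, 71, 75, 184]
  PtaIV (AGAACGA, off=6): starts [6, 87, 143, 155, 162, 182, 197, 222, 239] → cuts [12, 93, 149, 161, 168, 188, 203, 228, 245]
  SqiII (CGACCT, off=5): starts [24, 55, 81, 94, 101, 116, 130, 170, 210, 216, 232, 253] → cuts [29, 60, 86, 99, 106, 121, 135, 175, 215, 221, 237, 258]

Pooled cuts: [8, 12, 17, 24, 29, 54, 60, 65, 71, 75, 86, 93, 99, 106, 121, 135, 149, 161, 168, 175, 184, 188, 203, 215, 221, 228, 237, 245, 258]

Fragment lengths:
  8→12: 4 bp
  12→17: 5 bp
  17→24: 7 bp
  24→29: 5 bp
  29→54: 25 bp
  54→60: 6 bp
  60→65: 5 bp
  65→71: 6 bp
  71→75: 4 bp
  75→86: 11 bp
  86→93: 7 bp
  93→99: 6 bp
  99→106: 7 bp
  106→121: 15 bp
  121→135: 14 bp
  135→149: 14 bp
  149→161: 12 bp
  161→168: 7 bp
  168→175: 7 bp
  175→184: 9 bp
  184→188: 4 bp
  188→203: 15 bp
  203→215: 12 bp
  215→221: 6 bp
  221→228: 7 bp
  228→237: 9 bp
  237→245: 8 bp
  245→258: 13 bp
  258→8 (wrap): 261-258+8 = 11 bp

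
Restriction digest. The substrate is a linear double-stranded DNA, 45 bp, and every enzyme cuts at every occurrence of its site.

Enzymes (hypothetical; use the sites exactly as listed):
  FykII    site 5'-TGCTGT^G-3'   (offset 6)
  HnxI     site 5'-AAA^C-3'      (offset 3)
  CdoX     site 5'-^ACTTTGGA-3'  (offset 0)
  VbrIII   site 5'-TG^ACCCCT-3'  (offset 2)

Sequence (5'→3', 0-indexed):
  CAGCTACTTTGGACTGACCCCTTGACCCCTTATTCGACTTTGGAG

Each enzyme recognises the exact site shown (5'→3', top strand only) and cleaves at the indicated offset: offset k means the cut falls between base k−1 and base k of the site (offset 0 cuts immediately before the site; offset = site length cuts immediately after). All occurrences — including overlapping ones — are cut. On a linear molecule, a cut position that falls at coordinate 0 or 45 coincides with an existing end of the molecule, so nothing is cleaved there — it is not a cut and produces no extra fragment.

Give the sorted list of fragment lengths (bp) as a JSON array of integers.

Per-enzyme occurrences:
  FykII (TGCTGTG, off=6): no sites
  HnxI (AAAC, off=3): no sites
  CdoX (ACTTTGGA, off=0): starts [5, 36] → cuts [5, 36]
  VbrIII (TGACCCCT, off=2): starts [14, 22] → cuts [16, 24]

All cut coordinates (distinct, sorted): [5, 16, 24, 36]

Fragments:
  [0,5): 5 bp
  [5,16): 11 bp
  [16,24): 8 bp
  [24,36): 12 bp
  [36,45): 9 bp

[5,8,9,11,12]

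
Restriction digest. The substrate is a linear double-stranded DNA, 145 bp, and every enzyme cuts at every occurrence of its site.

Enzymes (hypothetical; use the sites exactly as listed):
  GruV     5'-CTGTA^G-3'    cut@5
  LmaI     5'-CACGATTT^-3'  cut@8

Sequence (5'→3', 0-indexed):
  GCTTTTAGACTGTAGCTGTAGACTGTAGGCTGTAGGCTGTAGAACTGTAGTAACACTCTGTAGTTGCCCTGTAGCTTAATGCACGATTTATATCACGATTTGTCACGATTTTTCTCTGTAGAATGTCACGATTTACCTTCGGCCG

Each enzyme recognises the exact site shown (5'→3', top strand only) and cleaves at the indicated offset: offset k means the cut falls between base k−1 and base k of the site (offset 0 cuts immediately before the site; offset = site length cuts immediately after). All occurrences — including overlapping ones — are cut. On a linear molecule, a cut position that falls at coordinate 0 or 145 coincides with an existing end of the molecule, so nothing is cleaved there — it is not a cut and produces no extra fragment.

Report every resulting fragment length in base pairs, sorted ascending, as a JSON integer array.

Scan for sites:
  GruV (CTGTAG, off=5): starts [9, 15, 22, 29, 36, 44, 57, 68, 115] → cuts [14, 20, 27, 34, 41, 49, 62, 73, 120]
  LmaI (CACGATTT, off=8): starts [81, 93, 103, 126] → cuts [89, 101, 111, 134]

Pooled cuts: [14, 20, 27, 34, 41, 49, 62, 73, 89, 101, 111, 120, 134]

Fragments:
  [0,14): 14 bp
  [14,20): 6 bp
  [20,27): 7 bp
  [27,34): 7 bp
  [34,41): 7 bp
  [41,49): 8 bp
  [49,62): 13 bp
  [62,73): 11 bp
  [73,89): 16 bp
  [89,101): 12 bp
  [101,111): 10 bp
  [111,120): 9 bp
  [120,134): 14 bp
  [134,145): 11 bp

[6,7,7,7,8,9,10,11,11,12,13,14,14,16]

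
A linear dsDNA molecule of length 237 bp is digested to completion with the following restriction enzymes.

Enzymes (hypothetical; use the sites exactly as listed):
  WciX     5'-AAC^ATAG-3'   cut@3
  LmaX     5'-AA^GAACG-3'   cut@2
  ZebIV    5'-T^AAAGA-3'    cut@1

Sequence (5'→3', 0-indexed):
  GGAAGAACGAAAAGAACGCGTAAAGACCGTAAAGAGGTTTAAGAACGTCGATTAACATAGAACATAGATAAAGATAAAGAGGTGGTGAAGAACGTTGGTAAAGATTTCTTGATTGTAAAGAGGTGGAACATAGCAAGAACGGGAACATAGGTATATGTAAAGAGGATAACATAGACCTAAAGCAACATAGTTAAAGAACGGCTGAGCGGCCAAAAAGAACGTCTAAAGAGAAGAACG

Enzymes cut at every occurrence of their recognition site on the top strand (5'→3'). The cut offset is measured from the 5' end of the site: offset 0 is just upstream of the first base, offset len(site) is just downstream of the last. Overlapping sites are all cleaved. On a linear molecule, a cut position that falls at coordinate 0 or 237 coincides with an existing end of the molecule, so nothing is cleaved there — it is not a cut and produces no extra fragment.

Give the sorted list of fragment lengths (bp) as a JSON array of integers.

[3,4,5,6,6,6,7,7,8,8,8,9,9,10,10,12,12,12,13,14,14,16,17,21]

Per-enzyme occurrences:
  WciX AACATAG/3: at [53, 60, 126, 143, 167, 183] ⇒ [56, 63, 129, 146, 170, 186]
  LmaX AAGAACG/2: at [2, 11, 40, 87, 134, 193, 214, 230] ⇒ [4, 13, 42, 89, 136, 195, 216, 232]
  ZebIV TAAAGA/1: at [20, 29, 68, 74, 98, 115, 157, 191, 223] ⇒ [21, 30, 69, 75, 99, 116, 158, 192, 224]

Pooled cuts: [4, 13, 21, 30, 42, 56, 63, 69, 75, 89, 99, 116, 129, 136, 146, 158, 170, 186, 192, 195, 216, 224, 232]

Fragment lengths:
  [0,4): 4 bp
  [4,13): 9 bp
  [13,21): 8 bp
  [21,30): 9 bp
  [30,42): 12 bp
  [42,56): 14 bp
  [56,63): 7 bp
  [63,69): 6 bp
  [69,75): 6 bp
  [75,89): 14 bp
  [89,99): 10 bp
  [99,116): 17 bp
  [116,129): 13 bp
  [129,136): 7 bp
  [136,146): 10 bp
  [146,158): 12 bp
  [158,170): 12 bp
  [170,186): 16 bp
  [186,192): 6 bp
  [192,195): 3 bp
  [195,216): 21 bp
  [216,224): 8 bp
  [224,232): 8 bp
  [232,237): 5 bp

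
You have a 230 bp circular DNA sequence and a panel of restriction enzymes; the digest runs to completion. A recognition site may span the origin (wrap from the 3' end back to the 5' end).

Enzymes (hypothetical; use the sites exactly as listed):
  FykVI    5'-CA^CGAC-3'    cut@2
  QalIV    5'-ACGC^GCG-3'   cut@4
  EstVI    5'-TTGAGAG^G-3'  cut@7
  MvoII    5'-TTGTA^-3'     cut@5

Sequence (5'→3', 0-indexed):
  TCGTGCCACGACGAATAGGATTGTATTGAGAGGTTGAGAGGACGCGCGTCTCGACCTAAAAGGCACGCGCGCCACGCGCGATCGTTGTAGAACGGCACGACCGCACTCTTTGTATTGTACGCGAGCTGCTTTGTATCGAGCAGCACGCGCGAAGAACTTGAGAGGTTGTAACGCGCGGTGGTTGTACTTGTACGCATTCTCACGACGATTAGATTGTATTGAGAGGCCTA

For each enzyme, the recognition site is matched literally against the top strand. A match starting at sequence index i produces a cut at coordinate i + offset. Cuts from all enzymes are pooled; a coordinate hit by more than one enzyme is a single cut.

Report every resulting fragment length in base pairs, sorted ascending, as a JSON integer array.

[4,5,5,6,6,7,7,8,8,9,10,12,12,13,13,16,16,16,17,17,23]

Site scan:
  FykVI (CACGAC, off=2): starts [6, 95, 200] → cuts [8, 97, 202]
  QalIV (ACGCGCG, off=4): starts [41, 64, 73, 144, 170] → cuts [45, 68, 77, 148, 174]
  EstVI (TTGAGAGG, off=7): starts [25, 33, 157, 218] → cuts [32, 40, 164, 225]
  MvoII (TTGTA, off=5): starts [20, 84, 109, 114, 130, 165, 181, 187, 213] → cuts [25, 89, 114, 119, 135, 170, 186, 192, 218]

All cut coordinates (distinct, sorted): [8, 25, 32, 40, 45, 68, 77, 89, 97, 114, 119, 135, 148, 164, 170, 174, 186, 192, 202, 218, 225]

Fragment lengths:
  8→25: 17 bp
  25→32: 7 bp
  32→40: 8 bp
  40→45: 5 bp
  45→68: 23 bp
  68→77: 9 bp
  77→89: 12 bp
  89→97: 8 bp
  97→114: 17 bp
  114→119: 5 bp
  119→135: 16 bp
  135→148: 13 bp
  148→164: 16 bp
  164→170: 6 bp
  170→174: 4 bp
  174→186: 12 bp
  186→192: 6 bp
  192→202: 10 bp
  202→218: 16 bp
  218→225: 7 bp
  225→8 (wrap): 230-225+8 = 13 bp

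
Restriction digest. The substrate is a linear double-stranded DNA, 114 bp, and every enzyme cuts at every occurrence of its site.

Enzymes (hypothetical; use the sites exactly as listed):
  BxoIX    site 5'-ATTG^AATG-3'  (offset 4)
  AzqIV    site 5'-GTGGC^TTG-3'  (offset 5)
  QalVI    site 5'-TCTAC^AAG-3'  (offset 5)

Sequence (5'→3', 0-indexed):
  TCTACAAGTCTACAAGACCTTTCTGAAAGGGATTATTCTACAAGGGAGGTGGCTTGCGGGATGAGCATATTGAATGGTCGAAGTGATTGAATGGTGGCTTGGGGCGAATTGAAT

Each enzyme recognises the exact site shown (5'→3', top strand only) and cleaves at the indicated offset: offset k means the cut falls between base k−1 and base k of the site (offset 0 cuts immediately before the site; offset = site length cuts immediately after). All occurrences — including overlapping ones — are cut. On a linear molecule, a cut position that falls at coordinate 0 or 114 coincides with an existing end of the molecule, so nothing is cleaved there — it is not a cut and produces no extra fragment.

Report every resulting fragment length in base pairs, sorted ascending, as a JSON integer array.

[5,8,9,12,16,17,19,28]

Scan for sites:
  BxoIX ATTGAATG/4: at [68, 85] ⇒ [72, 89]
  AzqIV GTGGCTTG/5: at [48, 93] ⇒ [53, 98]
  QalVI TCTACAAG/5: at [0, 8, 36] ⇒ [5, 13, 41]

All cut coordinates (distinct, sorted): [5, 13, 41, 53, 72, 89, 98]

Fragments:
  [0,5): 5 bp
  [5,13): 8 bp
  [13,41): 28 bp
  [41,53): 12 bp
  [53,72): 19 bp
  [72,89): 17 bp
  [89,98): 9 bp
  [98,114): 16 bp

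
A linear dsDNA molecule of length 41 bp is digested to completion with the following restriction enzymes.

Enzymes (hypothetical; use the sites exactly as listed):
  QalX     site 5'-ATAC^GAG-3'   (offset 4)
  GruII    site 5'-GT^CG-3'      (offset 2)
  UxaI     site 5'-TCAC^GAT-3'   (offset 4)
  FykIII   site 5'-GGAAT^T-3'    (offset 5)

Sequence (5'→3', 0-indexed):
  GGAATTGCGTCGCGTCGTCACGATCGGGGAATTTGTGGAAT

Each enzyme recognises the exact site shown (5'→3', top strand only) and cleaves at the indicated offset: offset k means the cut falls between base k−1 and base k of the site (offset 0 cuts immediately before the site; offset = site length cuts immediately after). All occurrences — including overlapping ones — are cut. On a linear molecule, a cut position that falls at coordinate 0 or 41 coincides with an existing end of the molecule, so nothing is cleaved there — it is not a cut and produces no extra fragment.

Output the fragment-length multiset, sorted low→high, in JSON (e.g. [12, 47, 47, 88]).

[5,5,5,6,9,11]

Per-enzyme occurrences:
  QalX (ATACGAG, off=4): no sites
  GruII GTCG/2: at [8, 13] ⇒ [10, 15]
  UxaI TCACGAT/4: at [17] ⇒ [21]
  FykIII GGAATT/5: at [0, 27] ⇒ [5, 32]

All cut coordinates (distinct, sorted): [5, 10, 15, 21, 32]

Fragment lengths:
  [0,5): 5 bp
  [5,10): 5 bp
  [10,15): 5 bp
  [15,21): 6 bp
  [21,32): 11 bp
  [32,41): 9 bp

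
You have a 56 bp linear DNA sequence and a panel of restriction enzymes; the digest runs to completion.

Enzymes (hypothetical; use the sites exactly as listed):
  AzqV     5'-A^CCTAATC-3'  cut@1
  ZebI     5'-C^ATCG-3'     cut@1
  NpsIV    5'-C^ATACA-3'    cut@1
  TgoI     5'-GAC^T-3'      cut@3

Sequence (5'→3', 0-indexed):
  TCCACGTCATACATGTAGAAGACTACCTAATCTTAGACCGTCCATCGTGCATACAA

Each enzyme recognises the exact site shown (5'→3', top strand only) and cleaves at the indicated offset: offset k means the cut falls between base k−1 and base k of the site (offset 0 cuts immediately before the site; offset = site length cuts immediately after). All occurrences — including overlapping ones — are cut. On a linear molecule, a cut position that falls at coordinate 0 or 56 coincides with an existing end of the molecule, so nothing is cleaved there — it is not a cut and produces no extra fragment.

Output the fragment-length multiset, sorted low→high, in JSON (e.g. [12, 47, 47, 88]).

Scan for sites:
  AzqV (ACCTAATC, off=1): starts [24] → cuts [25]
  ZebI (CATCG, off=1): starts [42] → cuts [43]
  NpsIV (CATACA, off=1): starts [7, 49] → cuts [8, 50]
  TgoI (GACT, off=3): starts [20] → cuts [23]

All cut coordinates (distinct, sorted): [8, 23, 25, 43, 50]

Fragment lengths:
  [0,8): 8 bp
  [8,23): 15 bp
  [23,25): 2 bp
  [25,43): 18 bp
  [43,50): 7 bp
  [50,56): 6 bp

[2,6,7,8,15,18]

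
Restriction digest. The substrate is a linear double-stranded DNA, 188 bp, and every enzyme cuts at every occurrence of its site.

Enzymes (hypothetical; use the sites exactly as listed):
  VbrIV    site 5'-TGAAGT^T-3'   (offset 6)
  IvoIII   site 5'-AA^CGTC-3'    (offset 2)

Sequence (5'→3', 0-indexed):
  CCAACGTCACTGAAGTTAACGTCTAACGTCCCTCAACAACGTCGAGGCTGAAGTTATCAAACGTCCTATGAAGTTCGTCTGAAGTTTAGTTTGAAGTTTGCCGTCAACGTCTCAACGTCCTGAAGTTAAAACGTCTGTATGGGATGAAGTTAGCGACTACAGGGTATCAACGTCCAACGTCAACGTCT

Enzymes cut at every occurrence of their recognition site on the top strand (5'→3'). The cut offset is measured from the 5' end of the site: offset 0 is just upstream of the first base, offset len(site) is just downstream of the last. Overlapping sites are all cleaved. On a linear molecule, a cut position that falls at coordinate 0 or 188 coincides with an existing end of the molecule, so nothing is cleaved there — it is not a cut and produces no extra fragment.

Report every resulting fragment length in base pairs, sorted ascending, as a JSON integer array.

[3,4,5,5,6,7,7,7,8,10,11,11,12,12,13,13,15,19,20]

Site scan:
  VbrIV (TGAAGTT, off=6): starts [10, 48, 68, 79, 91, 120, 144] → cuts [16, 54, 74, 85, 97, 126, 150]
  IvoIII (AACGTC, off=2): starts [2, 17, 24, 37, 59, 105, 113, 129, 168, 175, 181] → cuts [4, 19, 26, 39, 61, 107, 115, 131, 170, 177, 183]

Pooled cuts: [4, 16, 19, 26, 39, 54, 61, 74, 85, 97, 107, 115, 126, 131, 150, 170, 177, 183]

Fragments:
  [0,4): 4 bp
  [4,16): 12 bp
  [16,19): 3 bp
  [19,26): 7 bp
  [26,39): 13 bp
  [39,54): 15 bp
  [54,61): 7 bp
  [61,74): 13 bp
  [74,85): 11 bp
  [85,97): 12 bp
  [97,107): 10 bp
  [107,115): 8 bp
  [115,126): 11 bp
  [126,131): 5 bp
  [131,150): 19 bp
  [150,170): 20 bp
  [170,177): 7 bp
  [177,183): 6 bp
  [183,188): 5 bp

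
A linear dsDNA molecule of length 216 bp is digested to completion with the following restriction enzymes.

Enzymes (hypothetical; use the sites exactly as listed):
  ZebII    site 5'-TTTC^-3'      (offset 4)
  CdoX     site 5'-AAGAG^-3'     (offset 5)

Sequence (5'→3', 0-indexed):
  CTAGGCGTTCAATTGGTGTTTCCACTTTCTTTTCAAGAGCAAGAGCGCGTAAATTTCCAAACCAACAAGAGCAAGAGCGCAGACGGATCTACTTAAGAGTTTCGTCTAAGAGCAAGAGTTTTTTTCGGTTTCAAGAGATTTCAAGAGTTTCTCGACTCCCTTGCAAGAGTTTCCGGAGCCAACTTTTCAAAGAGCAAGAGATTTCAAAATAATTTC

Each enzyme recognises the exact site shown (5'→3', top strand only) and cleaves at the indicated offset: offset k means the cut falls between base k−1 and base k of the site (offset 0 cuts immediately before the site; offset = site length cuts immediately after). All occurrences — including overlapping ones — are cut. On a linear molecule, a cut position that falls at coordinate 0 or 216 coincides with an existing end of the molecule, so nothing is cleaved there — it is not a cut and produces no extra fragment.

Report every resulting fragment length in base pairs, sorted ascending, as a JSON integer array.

Scan for sites:
  ZebII (TTTC, off=4): starts [18, 25, 30, 53, 99, 122, 128, 138, 147, 169, 184, 201, 212] → cuts [22, 29, 34, 57, 103, 126, 132, 142, 151, 173, 188, 205] (position 216 is a terminus of the linear molecule — no cut)
  CdoX (AAGAG, off=5): starts [34, 40, 66, 72, 94, 107, 113, 132, 142, 164, 189, 195] → cuts [39, 45, 71, 77, 99, 112, 118, 137, 147, 169, 194, 200]

Pooled cuts: [22, 29, 34, 39, 45, 57, 71, 77, 99, 103, 112, 118, 126, 132, 137, 142, 147, 151, 169, 173, 188, 194, 200, 205]

Fragment lengths:
  [0,22): 22 bp
  [22,29): 7 bp
  [29,34): 5 bp
  [34,39): 5 bp
  [39,45): 6 bp
  [45,57): 12 bp
  [57,71): 14 bp
  [71,77): 6 bp
  [77,99): 22 bp
  [99,103): 4 bp
  [103,112): 9 bp
  [112,118): 6 bp
  [118,126): 8 bp
  [126,132): 6 bp
  [132,137): 5 bp
  [137,142): 5 bp
  [142,147): 5 bp
  [147,151): 4 bp
  [151,169): 18 bp
  [169,173): 4 bp
  [173,188): 15 bp
  [188,194): 6 bp
  [194,200): 6 bp
  [200,205): 5 bp
  [205,216): 11 bp

[4,4,4,5,5,5,5,5,5,6,6,6,6,6,6,7,8,9,11,12,14,15,18,22,22]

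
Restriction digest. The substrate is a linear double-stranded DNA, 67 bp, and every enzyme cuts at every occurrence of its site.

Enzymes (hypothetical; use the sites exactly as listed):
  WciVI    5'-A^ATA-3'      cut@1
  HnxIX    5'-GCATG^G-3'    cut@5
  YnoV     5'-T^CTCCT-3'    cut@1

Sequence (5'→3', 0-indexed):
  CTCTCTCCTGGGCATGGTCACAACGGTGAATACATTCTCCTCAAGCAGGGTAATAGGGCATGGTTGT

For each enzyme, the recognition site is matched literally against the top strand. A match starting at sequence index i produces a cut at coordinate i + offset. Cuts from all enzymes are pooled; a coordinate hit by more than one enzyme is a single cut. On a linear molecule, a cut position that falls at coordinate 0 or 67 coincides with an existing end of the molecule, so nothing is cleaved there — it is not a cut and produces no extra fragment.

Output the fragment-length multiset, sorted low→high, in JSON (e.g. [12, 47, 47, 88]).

[4,5,7,10,12,13,16]

Scan for sites:
  WciVI (AATA, off=1): starts [28, 51] → cuts [29, 52]
  HnxIX (GCATGG, off=5): starts [11, 57] → cuts [16, 62]
  YnoV (TCTCCT, off=1): starts [3, 35] → cuts [4, 36]

All cut coordinates (distinct, sorted): [4, 16, 29, 36, 52, 62]

Fragments:
  [0,4): 4 bp
  [4,16): 12 bp
  [16,29): 13 bp
  [29,36): 7 bp
  [36,52): 16 bp
  [52,62): 10 bp
  [62,67): 5 bp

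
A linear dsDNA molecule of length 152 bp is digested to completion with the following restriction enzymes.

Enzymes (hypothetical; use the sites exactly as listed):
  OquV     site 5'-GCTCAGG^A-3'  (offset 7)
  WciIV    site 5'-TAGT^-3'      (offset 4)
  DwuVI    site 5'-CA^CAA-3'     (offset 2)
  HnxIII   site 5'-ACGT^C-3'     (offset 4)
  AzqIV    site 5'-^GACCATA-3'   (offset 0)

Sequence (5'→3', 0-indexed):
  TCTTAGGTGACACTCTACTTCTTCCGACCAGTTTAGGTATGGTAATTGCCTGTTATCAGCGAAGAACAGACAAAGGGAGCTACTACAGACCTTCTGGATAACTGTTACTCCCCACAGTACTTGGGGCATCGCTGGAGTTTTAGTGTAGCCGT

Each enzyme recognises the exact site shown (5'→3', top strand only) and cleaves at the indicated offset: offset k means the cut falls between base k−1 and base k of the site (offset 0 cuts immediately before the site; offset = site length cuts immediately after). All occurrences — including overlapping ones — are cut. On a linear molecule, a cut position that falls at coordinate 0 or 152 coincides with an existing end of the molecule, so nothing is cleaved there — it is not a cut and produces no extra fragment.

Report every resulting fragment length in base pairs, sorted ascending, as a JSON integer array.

Per-enzyme occurrences:
  OquV (GCTCAGGA, off=7): no sites
  WciIV (TAGT, off=4): starts [140] → cuts [144]
  DwuVI (CACAA, off=2): no sites
  HnxIII (ACGTC, off=4): no sites
  AzqIV (GACCATA, off=0): no sites

All cut coordinates (distinct, sorted): [144]

Fragment lengths:
  [0,144): 144 bp
  [144,152): 8 bp

[8,144]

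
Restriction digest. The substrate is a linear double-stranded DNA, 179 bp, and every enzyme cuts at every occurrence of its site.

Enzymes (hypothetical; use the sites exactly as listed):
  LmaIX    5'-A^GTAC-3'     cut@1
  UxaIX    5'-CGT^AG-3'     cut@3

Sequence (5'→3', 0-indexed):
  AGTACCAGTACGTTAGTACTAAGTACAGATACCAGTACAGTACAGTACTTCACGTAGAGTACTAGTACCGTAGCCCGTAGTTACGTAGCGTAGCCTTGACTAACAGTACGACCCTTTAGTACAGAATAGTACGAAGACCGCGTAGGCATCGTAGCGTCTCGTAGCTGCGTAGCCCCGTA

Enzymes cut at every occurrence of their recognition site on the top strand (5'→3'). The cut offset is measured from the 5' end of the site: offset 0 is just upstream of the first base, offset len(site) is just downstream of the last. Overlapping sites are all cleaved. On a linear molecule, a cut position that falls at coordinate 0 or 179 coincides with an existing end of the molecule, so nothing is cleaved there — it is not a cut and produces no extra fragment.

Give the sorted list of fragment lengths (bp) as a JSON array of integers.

[1,3,5,5,5,6,6,7,7,7,8,8,8,9,9,10,10,11,12,13,14,15]

Per-enzyme occurrences:
  LmaIX (AGTAC, off=1): starts [0, 6, 14, 21, 33, 38, 43, 57, 63, 104, 117, 127] → cuts [1, 7, 15, 22, 34, 39, 44, 58, 64, 105, 118, 128]
  UxaIX (CGTAG, off=3): starts [52, 68, 75, 83, 88, 140, 149, 159, 167] → cuts [55, 71, 78, 86, 91, 143, 152, 162, 170]

Pooled cuts: [1, 7, 15, 22, 34, 39, 44, 55, 58, 64, 71, 78, 86, 91, 105, 118, 128, 143, 152, 162, 170]

Fragments:
  [0,1): 1 bp
  [1,7): 6 bp
  [7,15): 8 bp
  [15,22): 7 bp
  [22,34): 12 bp
  [34,39): 5 bp
  [39,44): 5 bp
  [44,55): 11 bp
  [55,58): 3 bp
  [58,64): 6 bp
  [64,71): 7 bp
  [71,78): 7 bp
  [78,86): 8 bp
  [86,91): 5 bp
  [91,105): 14 bp
  [105,118): 13 bp
  [118,128): 10 bp
  [128,143): 15 bp
  [143,152): 9 bp
  [152,162): 10 bp
  [162,170): 8 bp
  [170,179): 9 bp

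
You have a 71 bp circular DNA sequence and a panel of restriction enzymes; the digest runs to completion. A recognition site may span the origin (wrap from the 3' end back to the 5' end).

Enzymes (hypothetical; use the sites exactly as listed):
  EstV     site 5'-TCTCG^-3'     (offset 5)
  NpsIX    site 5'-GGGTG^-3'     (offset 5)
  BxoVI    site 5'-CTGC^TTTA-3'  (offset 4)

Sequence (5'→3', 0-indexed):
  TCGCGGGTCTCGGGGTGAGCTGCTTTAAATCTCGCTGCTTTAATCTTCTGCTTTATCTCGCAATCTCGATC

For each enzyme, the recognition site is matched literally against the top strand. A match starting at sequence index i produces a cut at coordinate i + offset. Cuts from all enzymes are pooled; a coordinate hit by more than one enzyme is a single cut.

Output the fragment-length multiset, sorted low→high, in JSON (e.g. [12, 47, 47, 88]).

[4,5,6,6,8,9,9,11,13]

Scan for sites:
  EstV (TCTCG, off=5): starts [7, 29, 55, 63, 69] → cuts [3, 12, 34, 60, 68]
  NpsIX (GGGTG, off=5): starts [12] → cuts [17]
  BxoVI (CTGCTTTA, off=4): starts [19, 34, 47] → cuts [23, 38, 51]

Pooled cuts: [3, 12, 17, 23, 34, 38, 51, 60, 68]

Fragments:
  3→12: 9 bp
  12→17: 5 bp
  17→23: 6 bp
  23→34: 11 bp
  34→38: 4 bp
  38→51: 13 bp
  51→60: 9 bp
  60→68: 8 bp
  68→3 (wrap): 71-68+3 = 6 bp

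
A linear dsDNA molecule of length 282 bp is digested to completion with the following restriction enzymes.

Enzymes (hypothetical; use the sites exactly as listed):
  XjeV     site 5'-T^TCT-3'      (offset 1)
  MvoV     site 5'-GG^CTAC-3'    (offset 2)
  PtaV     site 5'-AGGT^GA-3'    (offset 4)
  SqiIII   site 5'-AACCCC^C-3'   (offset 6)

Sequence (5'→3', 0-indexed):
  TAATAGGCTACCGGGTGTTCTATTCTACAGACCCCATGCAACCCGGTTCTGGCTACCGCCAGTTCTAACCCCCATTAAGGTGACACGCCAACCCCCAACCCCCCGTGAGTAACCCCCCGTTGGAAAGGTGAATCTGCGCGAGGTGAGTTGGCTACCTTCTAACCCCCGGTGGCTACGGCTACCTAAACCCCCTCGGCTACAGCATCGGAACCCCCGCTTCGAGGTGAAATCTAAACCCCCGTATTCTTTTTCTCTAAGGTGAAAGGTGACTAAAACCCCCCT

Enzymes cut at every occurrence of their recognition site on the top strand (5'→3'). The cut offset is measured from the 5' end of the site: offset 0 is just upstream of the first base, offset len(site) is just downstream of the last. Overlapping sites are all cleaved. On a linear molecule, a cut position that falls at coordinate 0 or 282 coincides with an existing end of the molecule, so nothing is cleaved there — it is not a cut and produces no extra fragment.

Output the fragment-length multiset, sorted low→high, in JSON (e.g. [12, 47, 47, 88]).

Site scan:
  XjeV (TTCT, off=1): starts [17, 22, 46, 62, 156, 243, 249] → cuts [18, 23, 47, 63, 157, 244, 250]
  MvoV (GGCTAC, off=2): starts [5, 50, 149, 170, 176, 194] → cuts [7, 52, 151, 172, 178, 196]
  PtaV (AGGTGA, off=4): starts [77, 125, 140, 221, 256, 263] → cuts [81, 129, 144, 225, 260, 267]
  SqiIII (AACCCCC, off=6): starts [66, 89, 96, 110, 160, 185, 208, 233, 273] → cuts [72, 95, 102, 116, 166, 191, 214, 239, 279]

All cut coordinates (distinct, sorted): [7, 18, 23, 47, 52, 63, 72, 81, 95, 102, 116, 129, 144, 151, 157, 166, 172, 178, 191, 196, 214, 225, 239, 244, 250, 260, 267, 279]

Fragments:
  [0,7): 7 bp
  [7,18): 11 bp
  [18,23): 5 bp
  [23,47): 24 bp
  [47,52): 5 bp
  [52,63): 11 bp
  [63,72): 9 bp
  [72,81): 9 bp
  [81,95): 14 bp
  [95,102): 7 bp
  [102,116): 14 bp
  [116,129): 13 bp
  [129,144): 15 bp
  [144,151): 7 bp
  [151,157): 6 bp
  [157,166): 9 bp
  [166,172): 6 bp
  [172,178): 6 bp
  [178,191): 13 bp
  [191,196): 5 bp
  [196,214): 18 bp
  [214,225): 11 bp
  [225,239): 14 bp
  [239,244): 5 bp
  [244,250): 6 bp
  [250,260): 10 bp
  [260,267): 7 bp
  [267,279): 12 bp
  [279,282): 3 bp

[3,5,5,5,5,6,6,6,6,7,7,7,7,9,9,9,10,11,11,11,12,13,13,14,14,14,15,18,24]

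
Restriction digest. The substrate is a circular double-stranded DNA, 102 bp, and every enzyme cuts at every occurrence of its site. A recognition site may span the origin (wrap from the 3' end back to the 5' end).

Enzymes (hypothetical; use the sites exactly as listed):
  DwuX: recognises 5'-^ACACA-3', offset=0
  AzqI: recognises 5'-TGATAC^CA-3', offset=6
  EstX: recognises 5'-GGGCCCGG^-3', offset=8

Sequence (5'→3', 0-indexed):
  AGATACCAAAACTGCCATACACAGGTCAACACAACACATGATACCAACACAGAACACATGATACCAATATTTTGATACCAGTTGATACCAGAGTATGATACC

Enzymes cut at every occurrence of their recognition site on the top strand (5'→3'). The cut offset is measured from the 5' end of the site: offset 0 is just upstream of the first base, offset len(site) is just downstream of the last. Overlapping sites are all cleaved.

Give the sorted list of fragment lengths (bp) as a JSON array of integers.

Per-enzyme occurrences:
  DwuX ACACA/0: at [18, 28, 33, 46, 53] ⇒ [18, 28, 33, 46, 53]
  AzqI TGATACCA/6: at [38, 58, 72, 82, 95] ⇒ [44, 64, 78, 88, 101]
  EstX (GGGCCCGG, off=8): no sites

All cut coordinates (distinct, sorted): [18, 28, 33, 44, 46, 53, 64, 78, 88, 101]

Fragment lengths:
  18→28: 10 bp
  28→33: 5 bp
  33→44: 11 bp
  44→46: 2 bp
  46→53: 7 bp
  53→64: 11 bp
  64→78: 14 bp
  78→88: 10 bp
  88→101: 13 bp
  101→18 (wrap): 102-101+18 = 19 bp

[2,5,7,10,10,11,11,13,14,19]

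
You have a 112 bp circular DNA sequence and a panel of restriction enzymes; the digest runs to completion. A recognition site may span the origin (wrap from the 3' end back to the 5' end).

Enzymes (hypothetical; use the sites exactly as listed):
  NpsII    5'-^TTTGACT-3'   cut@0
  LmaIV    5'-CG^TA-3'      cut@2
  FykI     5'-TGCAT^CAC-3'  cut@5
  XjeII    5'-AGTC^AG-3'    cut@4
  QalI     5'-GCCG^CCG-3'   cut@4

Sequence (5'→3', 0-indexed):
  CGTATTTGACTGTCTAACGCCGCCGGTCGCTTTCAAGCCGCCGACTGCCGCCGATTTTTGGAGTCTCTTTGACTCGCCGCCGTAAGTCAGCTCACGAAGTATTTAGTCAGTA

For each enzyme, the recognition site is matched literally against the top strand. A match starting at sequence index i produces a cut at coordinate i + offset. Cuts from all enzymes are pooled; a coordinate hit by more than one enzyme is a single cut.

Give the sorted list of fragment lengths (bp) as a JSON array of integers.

[2,3,6,6,10,12,17,18,18,20]

Scan for sites:
  NpsII (TTTGACT, off=0): starts [4, 67] → cuts [4, 67]
  LmaIV (CGTA, off=2): starts [0, 80] → cuts [2, 82]
  FykI (TGCATCAC, off=5): no sites
  XjeII (AGTCAG, off=4): starts [84, 104] → cuts [88, 108]
  QalI (GCCGCCG, off=4): starts [18, 36, 46, 75] → cuts [22, 40, 50, 79]

Pooled cuts: [2, 4, 22, 40, 50, 67, 79, 82, 88, 108]

Fragment lengths:
  2→4: 2 bp
  4→22: 18 bp
  22→40: 18 bp
  40→50: 10 bp
  50→67: 17 bp
  67→79: 12 bp
  79→82: 3 bp
  82→88: 6 bp
  88→108: 20 bp
  108→2 (wrap): 112-108+2 = 6 bp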